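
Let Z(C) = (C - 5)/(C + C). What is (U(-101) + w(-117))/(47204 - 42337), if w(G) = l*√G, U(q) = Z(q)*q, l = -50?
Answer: -53/4867 - 150*I*√13/4867 ≈ -0.01089 - 0.11112*I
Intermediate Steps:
Z(C) = (-5 + C)/(2*C) (Z(C) = (-5 + C)/((2*C)) = (-5 + C)*(1/(2*C)) = (-5 + C)/(2*C))
U(q) = -5/2 + q/2 (U(q) = ((-5 + q)/(2*q))*q = -5/2 + q/2)
w(G) = -50*√G
(U(-101) + w(-117))/(47204 - 42337) = ((-5/2 + (½)*(-101)) - 150*I*√13)/(47204 - 42337) = ((-5/2 - 101/2) - 150*I*√13)/4867 = (-53 - 150*I*√13)*(1/4867) = -53/4867 - 150*I*√13/4867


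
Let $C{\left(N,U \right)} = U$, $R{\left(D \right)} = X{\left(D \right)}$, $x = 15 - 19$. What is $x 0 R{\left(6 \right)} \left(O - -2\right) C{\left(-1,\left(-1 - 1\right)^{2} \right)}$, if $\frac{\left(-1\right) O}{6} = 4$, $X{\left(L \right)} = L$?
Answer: $0$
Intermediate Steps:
$x = -4$ ($x = 15 - 19 = -4$)
$O = -24$ ($O = \left(-6\right) 4 = -24$)
$R{\left(D \right)} = D$
$x 0 R{\left(6 \right)} \left(O - -2\right) C{\left(-1,\left(-1 - 1\right)^{2} \right)} = - 4 \cdot 0 \cdot 6 \left(-24 - -2\right) \left(-1 - 1\right)^{2} = - 4 \cdot 0 \left(-24 + 2\right) \left(-2\right)^{2} = - 4 \cdot 0 \left(-22\right) 4 = \left(-4\right) 0 \cdot 4 = 0 \cdot 4 = 0$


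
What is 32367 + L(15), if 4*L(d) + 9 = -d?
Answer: 32361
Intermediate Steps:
L(d) = -9/4 - d/4 (L(d) = -9/4 + (-d)/4 = -9/4 - d/4)
32367 + L(15) = 32367 + (-9/4 - 1/4*15) = 32367 + (-9/4 - 15/4) = 32367 - 6 = 32361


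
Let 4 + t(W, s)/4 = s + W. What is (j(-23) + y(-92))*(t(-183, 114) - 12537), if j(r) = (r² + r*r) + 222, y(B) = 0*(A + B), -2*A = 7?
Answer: -16421120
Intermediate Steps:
A = -7/2 (A = -½*7 = -7/2 ≈ -3.5000)
t(W, s) = -16 + 4*W + 4*s (t(W, s) = -16 + 4*(s + W) = -16 + 4*(W + s) = -16 + (4*W + 4*s) = -16 + 4*W + 4*s)
y(B) = 0 (y(B) = 0*(-7/2 + B) = 0)
j(r) = 222 + 2*r² (j(r) = (r² + r²) + 222 = 2*r² + 222 = 222 + 2*r²)
(j(-23) + y(-92))*(t(-183, 114) - 12537) = ((222 + 2*(-23)²) + 0)*((-16 + 4*(-183) + 4*114) - 12537) = ((222 + 2*529) + 0)*((-16 - 732 + 456) - 12537) = ((222 + 1058) + 0)*(-292 - 12537) = (1280 + 0)*(-12829) = 1280*(-12829) = -16421120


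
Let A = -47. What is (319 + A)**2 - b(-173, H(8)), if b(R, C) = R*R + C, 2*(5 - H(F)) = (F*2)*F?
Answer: 44114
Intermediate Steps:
H(F) = 5 - F**2 (H(F) = 5 - F*2*F/2 = 5 - 2*F*F/2 = 5 - F**2)
b(R, C) = C + R**2 (b(R, C) = R**2 + C = C + R**2)
(319 + A)**2 - b(-173, H(8)) = (319 - 47)**2 - ((5 - 1*8**2) + (-173)**2) = 272**2 - ((5 - 1*64) + 29929) = 73984 - ((5 - 64) + 29929) = 73984 - (-59 + 29929) = 73984 - 1*29870 = 73984 - 29870 = 44114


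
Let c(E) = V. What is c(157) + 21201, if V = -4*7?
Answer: 21173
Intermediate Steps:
V = -28
c(E) = -28
c(157) + 21201 = -28 + 21201 = 21173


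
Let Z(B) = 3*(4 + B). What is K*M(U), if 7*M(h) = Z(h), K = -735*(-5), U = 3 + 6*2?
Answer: 29925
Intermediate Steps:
U = 15 (U = 3 + 12 = 15)
Z(B) = 12 + 3*B
K = 3675
M(h) = 12/7 + 3*h/7 (M(h) = (12 + 3*h)/7 = 12/7 + 3*h/7)
K*M(U) = 3675*(12/7 + (3/7)*15) = 3675*(12/7 + 45/7) = 3675*(57/7) = 29925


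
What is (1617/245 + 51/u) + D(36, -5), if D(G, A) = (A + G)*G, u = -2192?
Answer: 12303441/10960 ≈ 1122.6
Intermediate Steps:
D(G, A) = G*(A + G)
(1617/245 + 51/u) + D(36, -5) = (1617/245 + 51/(-2192)) + 36*(-5 + 36) = (1617*(1/245) + 51*(-1/2192)) + 36*31 = (33/5 - 51/2192) + 1116 = 72081/10960 + 1116 = 12303441/10960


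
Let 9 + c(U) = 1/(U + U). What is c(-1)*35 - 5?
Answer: -675/2 ≈ -337.50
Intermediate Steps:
c(U) = -9 + 1/(2*U) (c(U) = -9 + 1/(U + U) = -9 + 1/(2*U))
c(-1)*35 - 5 = (-9 + (1/2)/(-1))*35 - 5 = (-9 + (1/2)*(-1))*35 - 5 = (-9 - 1/2)*35 - 5 = -19/2*35 - 5 = -665/2 - 5 = -675/2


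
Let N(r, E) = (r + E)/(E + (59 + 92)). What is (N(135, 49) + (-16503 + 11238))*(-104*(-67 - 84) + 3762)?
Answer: -2561764532/25 ≈ -1.0247e+8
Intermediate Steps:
N(r, E) = (E + r)/(151 + E) (N(r, E) = (E + r)/(E + 151) = (E + r)/(151 + E))
(N(135, 49) + (-16503 + 11238))*(-104*(-67 - 84) + 3762) = ((49 + 135)/(151 + 49) + (-16503 + 11238))*(-104*(-67 - 84) + 3762) = (184/200 - 5265)*(-104*(-151) + 3762) = ((1/200)*184 - 5265)*(15704 + 3762) = (23/25 - 5265)*19466 = -131602/25*19466 = -2561764532/25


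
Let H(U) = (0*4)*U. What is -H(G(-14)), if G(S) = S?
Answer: 0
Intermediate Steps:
H(U) = 0 (H(U) = 0*U = 0)
-H(G(-14)) = -1*0 = 0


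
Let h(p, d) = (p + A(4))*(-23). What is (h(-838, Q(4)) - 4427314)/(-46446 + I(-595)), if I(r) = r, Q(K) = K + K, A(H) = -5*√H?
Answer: 4407810/47041 ≈ 93.701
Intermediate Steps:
Q(K) = 2*K
h(p, d) = 230 - 23*p (h(p, d) = (p - 5*√4)*(-23) = (p - 5*2)*(-23) = (p - 10)*(-23) = (-10 + p)*(-23) = 230 - 23*p)
(h(-838, Q(4)) - 4427314)/(-46446 + I(-595)) = ((230 - 23*(-838)) - 4427314)/(-46446 - 595) = ((230 + 19274) - 4427314)/(-47041) = (19504 - 4427314)*(-1/47041) = -4407810*(-1/47041) = 4407810/47041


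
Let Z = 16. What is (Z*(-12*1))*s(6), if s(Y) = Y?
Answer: -1152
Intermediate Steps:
(Z*(-12*1))*s(6) = (16*(-12*1))*6 = (16*(-12))*6 = -192*6 = -1152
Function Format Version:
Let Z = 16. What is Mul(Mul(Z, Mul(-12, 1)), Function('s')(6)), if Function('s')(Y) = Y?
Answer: -1152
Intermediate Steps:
Mul(Mul(Z, Mul(-12, 1)), Function('s')(6)) = Mul(Mul(16, Mul(-12, 1)), 6) = Mul(Mul(16, -12), 6) = Mul(-192, 6) = -1152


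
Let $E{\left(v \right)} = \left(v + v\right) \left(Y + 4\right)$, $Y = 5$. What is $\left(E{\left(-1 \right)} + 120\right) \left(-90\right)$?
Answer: $-9180$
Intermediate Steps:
$E{\left(v \right)} = 18 v$ ($E{\left(v \right)} = \left(v + v\right) \left(5 + 4\right) = 2 v 9 = 18 v$)
$\left(E{\left(-1 \right)} + 120\right) \left(-90\right) = \left(18 \left(-1\right) + 120\right) \left(-90\right) = \left(-18 + 120\right) \left(-90\right) = 102 \left(-90\right) = -9180$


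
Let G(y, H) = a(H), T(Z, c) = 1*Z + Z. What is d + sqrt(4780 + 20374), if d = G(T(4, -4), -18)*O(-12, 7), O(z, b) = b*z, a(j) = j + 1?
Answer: 1428 + sqrt(25154) ≈ 1586.6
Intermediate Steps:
a(j) = 1 + j
T(Z, c) = 2*Z (T(Z, c) = Z + Z = 2*Z)
G(y, H) = 1 + H
d = 1428 (d = (1 - 18)*(7*(-12)) = -17*(-84) = 1428)
d + sqrt(4780 + 20374) = 1428 + sqrt(4780 + 20374) = 1428 + sqrt(25154)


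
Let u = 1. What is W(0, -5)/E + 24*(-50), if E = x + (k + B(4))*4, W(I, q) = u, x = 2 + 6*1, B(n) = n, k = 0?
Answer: -28799/24 ≈ -1200.0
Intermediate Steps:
x = 8 (x = 2 + 6 = 8)
W(I, q) = 1
E = 24 (E = 8 + (0 + 4)*4 = 8 + 4*4 = 8 + 16 = 24)
W(0, -5)/E + 24*(-50) = 1/24 + 24*(-50) = 1*(1/24) - 1200 = 1/24 - 1200 = -28799/24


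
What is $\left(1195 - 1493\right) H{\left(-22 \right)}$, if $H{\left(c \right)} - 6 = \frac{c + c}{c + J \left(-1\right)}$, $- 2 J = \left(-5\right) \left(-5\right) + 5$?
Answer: $- \frac{25628}{7} \approx -3661.1$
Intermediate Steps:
$J = -15$ ($J = - \frac{\left(-5\right) \left(-5\right) + 5}{2} = - \frac{25 + 5}{2} = \left(- \frac{1}{2}\right) 30 = -15$)
$H{\left(c \right)} = 6 + \frac{2 c}{15 + c}$ ($H{\left(c \right)} = 6 + \frac{c + c}{c - -15} = 6 + \frac{2 c}{c + 15} = 6 + \frac{2 c}{15 + c}$)
$\left(1195 - 1493\right) H{\left(-22 \right)} = \left(1195 - 1493\right) \frac{2 \left(45 + 4 \left(-22\right)\right)}{15 - 22} = - 298 \frac{2 \left(45 - 88\right)}{-7} = - 298 \cdot 2 \left(- \frac{1}{7}\right) \left(-43\right) = \left(-298\right) \frac{86}{7} = - \frac{25628}{7}$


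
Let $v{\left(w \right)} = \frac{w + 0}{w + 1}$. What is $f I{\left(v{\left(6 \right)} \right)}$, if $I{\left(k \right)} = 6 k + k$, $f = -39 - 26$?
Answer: $-390$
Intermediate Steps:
$v{\left(w \right)} = \frac{w}{1 + w}$
$f = -65$ ($f = -39 - 26 = -65$)
$I{\left(k \right)} = 7 k$
$f I{\left(v{\left(6 \right)} \right)} = - 65 \cdot 7 \frac{6}{1 + 6} = - 65 \cdot 7 \cdot \frac{6}{7} = \left(-65\right) 6 = -390$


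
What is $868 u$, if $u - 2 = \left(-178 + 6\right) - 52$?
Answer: $-192696$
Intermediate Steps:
$u = -222$ ($u = 2 + \left(\left(-178 + 6\right) - 52\right) = 2 - 224 = -222$)
$868 u = 868 \left(-222\right) = -192696$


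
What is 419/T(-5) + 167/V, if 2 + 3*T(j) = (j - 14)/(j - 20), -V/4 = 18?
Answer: -2267777/2232 ≈ -1016.0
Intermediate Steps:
V = -72 (V = -4*18 = -72)
T(j) = -2/3 + (-14 + j)/(3*(-20 + j)) (T(j) = -2/3 + ((j - 14)/(j - 20))/3 = -2/3 + ((-14 + j)/(-20 + j))/3 = -2/3 + (-14 + j)/(3*(-20 + j)))
419/T(-5) + 167/V = 419/(((26 - 1*(-5))/(3*(-20 - 5)))) + 167/(-72) = 419/(((1/3)*(26 + 5)/(-25))) + 167*(-1/72) = 419/(((1/3)*(-1/25)*31)) - 167/72 = 419/(-31/75) - 167/72 = 419*(-75/31) - 167/72 = -31425/31 - 167/72 = -2267777/2232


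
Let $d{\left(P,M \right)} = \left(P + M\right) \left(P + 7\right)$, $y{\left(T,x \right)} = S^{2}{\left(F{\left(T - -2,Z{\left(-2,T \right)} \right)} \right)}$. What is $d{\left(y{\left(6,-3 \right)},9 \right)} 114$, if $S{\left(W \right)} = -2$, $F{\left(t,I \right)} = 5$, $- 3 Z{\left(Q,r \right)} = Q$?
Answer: $16302$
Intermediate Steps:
$Z{\left(Q,r \right)} = - \frac{Q}{3}$
$y{\left(T,x \right)} = 4$ ($y{\left(T,x \right)} = \left(-2\right)^{2} = 4$)
$d{\left(P,M \right)} = \left(7 + P\right) \left(M + P\right)$ ($d{\left(P,M \right)} = \left(M + P\right) \left(7 + P\right) = \left(7 + P\right) \left(M + P\right)$)
$d{\left(y{\left(6,-3 \right)},9 \right)} 114 = \left(4^{2} + 7 \cdot 9 + 7 \cdot 4 + 9 \cdot 4\right) 114 = \left(16 + 63 + 28 + 36\right) 114 = 143 \cdot 114 = 16302$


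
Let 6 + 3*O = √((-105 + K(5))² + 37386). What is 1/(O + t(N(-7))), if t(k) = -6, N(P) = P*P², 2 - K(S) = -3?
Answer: 36/23405 + 3*√47386/46810 ≈ 0.015489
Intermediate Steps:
K(S) = 5 (K(S) = 2 - 1*(-3) = 2 + 3 = 5)
N(P) = P³
O = -2 + √47386/3 (O = -2 + √((-105 + 5)² + 37386)/3 = -2 + √((-100)² + 37386)/3 = -2 + √(10000 + 37386)/3 = -2 + √47386/3 ≈ 70.561)
1/(O + t(N(-7))) = 1/((-2 + √47386/3) - 6) = 1/(-8 + √47386/3)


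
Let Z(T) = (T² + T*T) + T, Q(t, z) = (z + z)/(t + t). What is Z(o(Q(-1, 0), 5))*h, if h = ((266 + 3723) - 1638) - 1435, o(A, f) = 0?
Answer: 0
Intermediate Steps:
Q(t, z) = z/t (Q(t, z) = (2*z)/((2*t)) = (2*z)*(1/(2*t)) = z/t)
Z(T) = T + 2*T² (Z(T) = (T² + T²) + T = 2*T² + T = T + 2*T²)
h = 916 (h = (3989 - 1638) - 1435 = 2351 - 1435 = 916)
Z(o(Q(-1, 0), 5))*h = (0*(1 + 2*0))*916 = (0*(1 + 0))*916 = (0*1)*916 = 0*916 = 0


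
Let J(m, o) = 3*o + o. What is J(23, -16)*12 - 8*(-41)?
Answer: -440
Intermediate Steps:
J(m, o) = 4*o
J(23, -16)*12 - 8*(-41) = (4*(-16))*12 - 8*(-41) = -64*12 + 328 = -768 + 328 = -440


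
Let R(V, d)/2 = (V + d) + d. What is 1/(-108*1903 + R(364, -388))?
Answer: -1/206348 ≈ -4.8462e-6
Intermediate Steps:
R(V, d) = 2*V + 4*d (R(V, d) = 2*((V + d) + d) = 2*(V + 2*d) = 2*V + 4*d)
1/(-108*1903 + R(364, -388)) = 1/(-108*1903 + (2*364 + 4*(-388))) = 1/(-205524 + (728 - 1552)) = 1/(-205524 - 824) = 1/(-206348) = -1/206348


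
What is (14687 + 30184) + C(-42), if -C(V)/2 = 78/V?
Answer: 314123/7 ≈ 44875.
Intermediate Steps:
C(V) = -156/V
(14687 + 30184) + C(-42) = (14687 + 30184) - 156/(-42) = 44871 - 156*(-1/42) = 44871 + 26/7 = 314123/7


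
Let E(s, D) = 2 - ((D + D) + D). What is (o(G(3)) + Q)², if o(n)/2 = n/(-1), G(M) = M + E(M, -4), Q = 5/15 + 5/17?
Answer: 2896804/2601 ≈ 1113.7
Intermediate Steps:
Q = 32/51 (Q = 5*(1/15) + 5*(1/17) = ⅓ + 5/17 = 32/51 ≈ 0.62745)
E(s, D) = 2 - 3*D (E(s, D) = 2 - (2*D + D) = 2 - 3*D)
G(M) = 14 + M (G(M) = M + (2 - 3*(-4)) = M + (2 + 12) = M + 14 = 14 + M)
o(n) = -2*n (o(n) = 2*(n/(-1)) = 2*(n*(-1)) = 2*(-n) = -2*n)
(o(G(3)) + Q)² = (-2*(14 + 3) + 32/51)² = (-2*17 + 32/51)² = (-34 + 32/51)² = (-1702/51)² = 2896804/2601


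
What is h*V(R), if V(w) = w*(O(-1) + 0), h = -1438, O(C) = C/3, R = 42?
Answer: 20132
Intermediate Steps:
O(C) = C/3 (O(C) = C*(⅓) = C/3)
V(w) = -w/3 (V(w) = w*((⅓)*(-1) + 0) = w*(-⅓ + 0) = w*(-⅓) = -w/3)
h*V(R) = -(-1438)*42/3 = -1438*(-14) = 20132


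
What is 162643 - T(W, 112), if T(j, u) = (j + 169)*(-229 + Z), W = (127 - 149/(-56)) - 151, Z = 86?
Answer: 10290475/56 ≈ 1.8376e+5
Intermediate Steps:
W = -1195/56 (W = (127 - 149*(-1/56)) - 151 = (127 + 149/56) - 151 = 7261/56 - 151 = -1195/56 ≈ -21.339)
T(j, u) = -24167 - 143*j (T(j, u) = (j + 169)*(-229 + 86) = (169 + j)*(-143) = -24167 - 143*j)
162643 - T(W, 112) = 162643 - (-24167 - 143*(-1195/56)) = 162643 - (-24167 + 170885/56) = 162643 - 1*(-1182467/56) = 162643 + 1182467/56 = 10290475/56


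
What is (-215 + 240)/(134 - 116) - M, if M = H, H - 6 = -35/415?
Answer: -6763/1494 ≈ -4.5268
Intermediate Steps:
H = 491/83 (H = 6 - 35/415 = 6 - 35*1/415 = 6 - 7/83 = 491/83 ≈ 5.9157)
M = 491/83 ≈ 5.9157
(-215 + 240)/(134 - 116) - M = (-215 + 240)/(134 - 116) - 1*491/83 = 25/18 - 491/83 = -6763/1494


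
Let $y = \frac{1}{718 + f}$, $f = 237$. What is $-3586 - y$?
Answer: $- \frac{3424631}{955} \approx -3586.0$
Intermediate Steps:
$y = \frac{1}{955}$ ($y = \frac{1}{718 + 237} = \frac{1}{955} \approx 0.0010471$)
$-3586 - y = -3586 - \frac{1}{955} = - \frac{3424631}{955}$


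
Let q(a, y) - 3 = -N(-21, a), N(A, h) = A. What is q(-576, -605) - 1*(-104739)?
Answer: 104763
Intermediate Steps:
q(a, y) = 24 (q(a, y) = 3 - 1*(-21) = 3 + 21 = 24)
q(-576, -605) - 1*(-104739) = 24 - 1*(-104739) = 24 + 104739 = 104763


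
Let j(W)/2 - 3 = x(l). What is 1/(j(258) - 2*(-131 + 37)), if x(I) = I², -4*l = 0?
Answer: 1/194 ≈ 0.0051546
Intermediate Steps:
l = 0 (l = -¼*0 = 0)
j(W) = 6 (j(W) = 6 + 2*0² = 6 + 2*0 = 6 + 0 = 6)
1/(j(258) - 2*(-131 + 37)) = 1/(6 - 2*(-131 + 37)) = 1/(6 - 2*(-94)) = 1/(6 + 188) = 1/194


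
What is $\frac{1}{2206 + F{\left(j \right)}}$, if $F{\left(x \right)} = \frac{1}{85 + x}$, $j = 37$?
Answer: $\frac{122}{269133} \approx 0.00045331$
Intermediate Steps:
$\frac{1}{2206 + F{\left(j \right)}} = \frac{1}{2206 + \frac{1}{85 + 37}} = \frac{1}{2206 + \frac{1}{122}} = \frac{1}{\frac{269133}{122}} = \frac{122}{269133}$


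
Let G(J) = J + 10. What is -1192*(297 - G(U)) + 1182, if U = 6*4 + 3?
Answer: -308738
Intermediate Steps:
U = 27 (U = 24 + 3 = 27)
G(J) = 10 + J
-1192*(297 - G(U)) + 1182 = -1192*(297 - (10 + 27)) + 1182 = -1192*(297 - 1*37) + 1182 = -1192*(297 - 37) + 1182 = -1192*260 + 1182 = -309920 + 1182 = -308738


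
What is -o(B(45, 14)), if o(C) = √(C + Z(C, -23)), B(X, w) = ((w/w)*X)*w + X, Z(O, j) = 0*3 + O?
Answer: -15*√6 ≈ -36.742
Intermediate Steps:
Z(O, j) = O (Z(O, j) = 0 + O = O)
B(X, w) = X + X*w (B(X, w) = (1*X)*w + X = X*w + X = X + X*w)
o(C) = √2*√C (o(C) = √(C + C) = √(2*C) = √2*√C)
-o(B(45, 14)) = -√2*√(45*(1 + 14)) = -√2*√(45*15) = -√2*√675 = -√2*15*√3 = -15*√6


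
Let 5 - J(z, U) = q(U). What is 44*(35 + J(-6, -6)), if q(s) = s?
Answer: 2024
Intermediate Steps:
J(z, U) = 5 - U
44*(35 + J(-6, -6)) = 44*(35 + (5 - 1*(-6))) = 44*(35 + (5 + 6)) = 44*(35 + 11) = 44*46 = 2024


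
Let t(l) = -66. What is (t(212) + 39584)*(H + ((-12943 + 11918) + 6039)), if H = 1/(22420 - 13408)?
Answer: 892833513271/4506 ≈ 1.9814e+8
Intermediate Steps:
H = 1/9012 ≈ 0.00011096
(t(212) + 39584)*(H + ((-12943 + 11918) + 6039)) = (-66 + 39584)*(1/9012 + ((-12943 + 11918) + 6039)) = 39518*(1/9012 + (-1025 + 6039)) = 39518*(1/9012 + 5014) = 39518*(45186169/9012) = 892833513271/4506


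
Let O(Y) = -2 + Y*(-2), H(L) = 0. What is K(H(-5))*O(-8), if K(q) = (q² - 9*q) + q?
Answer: 0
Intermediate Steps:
K(q) = q² - 8*q
O(Y) = -2 - 2*Y
K(H(-5))*O(-8) = (0*(-8 + 0))*(-2 - 2*(-8)) = (0*(-8))*(-2 + 16) = 0*14 = 0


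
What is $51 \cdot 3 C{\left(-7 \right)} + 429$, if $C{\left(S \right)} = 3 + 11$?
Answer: $2571$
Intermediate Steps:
$C{\left(S \right)} = 14$
$51 \cdot 3 C{\left(-7 \right)} + 429 = 51 \cdot 3 \cdot 14 + 429 = 153 \cdot 14 + 429 = 2142 + 429 = 2571$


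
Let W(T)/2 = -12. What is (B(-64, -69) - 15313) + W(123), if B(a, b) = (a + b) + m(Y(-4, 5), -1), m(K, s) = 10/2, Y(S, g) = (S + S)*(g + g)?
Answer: -15465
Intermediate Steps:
Y(S, g) = 4*S*g (Y(S, g) = (2*S)*(2*g) = 4*S*g)
m(K, s) = 5 (m(K, s) = 10*(½) = 5)
W(T) = -24 (W(T) = 2*(-12) = -24)
B(a, b) = 5 + a + b (B(a, b) = (a + b) + 5 = 5 + a + b)
(B(-64, -69) - 15313) + W(123) = ((5 - 64 - 69) - 15313) - 24 = (-128 - 15313) - 24 = -15441 - 24 = -15465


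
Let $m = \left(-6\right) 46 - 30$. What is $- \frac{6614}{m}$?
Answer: $\frac{3307}{153} \approx 21.614$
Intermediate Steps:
$m = -306$ ($m = -276 - 30 = -306$)
$- \frac{6614}{m} = - \frac{6614}{-306} = \left(-6614\right) \left(- \frac{1}{306}\right) = \frac{3307}{153}$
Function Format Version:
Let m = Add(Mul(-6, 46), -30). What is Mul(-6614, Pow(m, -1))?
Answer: Rational(3307, 153) ≈ 21.614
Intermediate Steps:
m = -306 (m = Add(-276, -30) = -306)
Mul(-6614, Pow(m, -1)) = Mul(-6614, Pow(-306, -1)) = Mul(-6614, Rational(-1, 306)) = Rational(3307, 153)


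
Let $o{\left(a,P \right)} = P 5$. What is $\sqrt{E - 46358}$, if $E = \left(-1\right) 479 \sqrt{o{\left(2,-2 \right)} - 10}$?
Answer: $\sqrt{-46358 - 958 i \sqrt{5}} \approx 4.9733 - 215.37 i$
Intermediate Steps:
$o{\left(a,P \right)} = 5 P$
$E = - 958 i \sqrt{5}$ ($E = \left(-1\right) 479 \sqrt{5 \left(-2\right) - 10} = - 479 \sqrt{-10 - 10} = - 479 \sqrt{-20} = - 479 \cdot 2 i \sqrt{5} = - 958 i \sqrt{5} \approx - 2142.2 i$)
$\sqrt{E - 46358} = \sqrt{- 958 i \sqrt{5} - 46358} = \sqrt{-46358 - 958 i \sqrt{5}}$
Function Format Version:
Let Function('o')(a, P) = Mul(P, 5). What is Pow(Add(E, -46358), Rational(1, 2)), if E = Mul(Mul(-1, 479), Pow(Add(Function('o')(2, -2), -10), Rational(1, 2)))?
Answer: Pow(Add(-46358, Mul(-958, I, Pow(5, Rational(1, 2)))), Rational(1, 2)) ≈ Add(4.9733, Mul(-215.37, I))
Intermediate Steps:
Function('o')(a, P) = Mul(5, P)
E = Mul(-958, I, Pow(5, Rational(1, 2))) (E = Mul(Mul(-1, 479), Pow(Add(Mul(5, -2), -10), Rational(1, 2))) = Mul(-479, Pow(Add(-10, -10), Rational(1, 2))) = Mul(-479, Pow(-20, Rational(1, 2))) = Mul(-479, Mul(2, I, Pow(5, Rational(1, 2)))) = Mul(-958, I, Pow(5, Rational(1, 2))) ≈ Mul(-2142.2, I))
Pow(Add(E, -46358), Rational(1, 2)) = Pow(Add(Mul(-958, I, Pow(5, Rational(1, 2))), -46358), Rational(1, 2)) = Pow(Add(-46358, Mul(-958, I, Pow(5, Rational(1, 2)))), Rational(1, 2))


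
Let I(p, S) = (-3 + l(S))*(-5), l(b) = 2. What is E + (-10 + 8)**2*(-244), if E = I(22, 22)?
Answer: -971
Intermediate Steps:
I(p, S) = 5 (I(p, S) = (-3 + 2)*(-5) = -1*(-5) = 5)
E = 5
E + (-10 + 8)**2*(-244) = 5 + (-10 + 8)**2*(-244) = 5 + (-2)**2*(-244) = 5 + 4*(-244) = 5 - 976 = -971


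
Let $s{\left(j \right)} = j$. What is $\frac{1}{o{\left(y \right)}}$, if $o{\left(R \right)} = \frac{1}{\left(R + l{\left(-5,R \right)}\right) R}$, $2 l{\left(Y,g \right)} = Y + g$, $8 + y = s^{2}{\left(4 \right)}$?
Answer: $76$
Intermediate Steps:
$y = 8$ ($y = -8 + 4^{2} = -8 + 16 = 8$)
$l{\left(Y,g \right)} = \frac{Y}{2} + \frac{g}{2}$ ($l{\left(Y,g \right)} = \frac{Y + g}{2} = \frac{Y}{2} + \frac{g}{2}$)
$o{\left(R \right)} = \frac{1}{R \left(- \frac{5}{2} + \frac{3 R}{2}\right)}$ ($o{\left(R \right)} = \frac{1}{\left(R + \left(\frac{1}{2} \left(-5\right) + \frac{R}{2}\right)\right) R} = \frac{1}{\left(R + \left(- \frac{5}{2} + \frac{R}{2}\right)\right) R} = \frac{1}{\left(- \frac{5}{2} + \frac{3 R}{2}\right) R} = \frac{1}{R \left(- \frac{5}{2} + \frac{3 R}{2}\right)}$)
$\frac{1}{o{\left(y \right)}} = \frac{1}{2 \cdot \frac{1}{8} \frac{1}{-5 + 3 \cdot 8}} = \frac{1}{2 \cdot \frac{1}{8} \frac{1}{-5 + 24}} = \frac{1}{2 \cdot \frac{1}{8} \cdot \frac{1}{19}} = \frac{1}{\frac{1}{76}} = 76$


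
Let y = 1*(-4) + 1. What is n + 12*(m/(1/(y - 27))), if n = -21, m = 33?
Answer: -11901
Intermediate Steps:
y = -3 (y = -4 + 1 = -3)
n + 12*(m/(1/(y - 27))) = -21 + 12*(33/(1/(-3 - 27))) = -21 + 12*(33/(1/(-30))) = -21 + 12*(33/(-1/30)) = -21 + 12*(33*(-30)) = -21 + 12*(-990) = -21 - 11880 = -11901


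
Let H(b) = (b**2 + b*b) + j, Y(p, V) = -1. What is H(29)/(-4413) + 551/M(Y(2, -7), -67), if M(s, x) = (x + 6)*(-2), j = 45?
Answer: 2220869/538386 ≈ 4.1250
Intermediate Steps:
H(b) = 45 + 2*b**2 (H(b) = (b**2 + b*b) + 45 = (b**2 + b**2) + 45 = 2*b**2 + 45 = 45 + 2*b**2)
M(s, x) = -12 - 2*x (M(s, x) = (6 + x)*(-2) = -12 - 2*x)
H(29)/(-4413) + 551/M(Y(2, -7), -67) = (45 + 2*29**2)/(-4413) + 551/(-12 - 2*(-67)) = (45 + 2*841)*(-1/4413) + 551/(-12 + 134) = (45 + 1682)*(-1/4413) + 551/122 = 1727*(-1/4413) + 551*(1/122) = -1727/4413 + 551/122 = 2220869/538386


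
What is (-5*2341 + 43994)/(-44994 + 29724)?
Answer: -10763/5090 ≈ -2.1145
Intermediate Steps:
(-5*2341 + 43994)/(-44994 + 29724) = (-11705 + 43994)/(-15270) = 32289*(-1/15270) = -10763/5090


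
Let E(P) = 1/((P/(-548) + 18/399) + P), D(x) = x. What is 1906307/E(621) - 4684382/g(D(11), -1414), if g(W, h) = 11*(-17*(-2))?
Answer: 16106160389710687/13629308 ≈ 1.1817e+9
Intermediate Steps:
g(W, h) = 374 (g(W, h) = 11*34 = 374)
E(P) = 1/(6/133 + 547*P/548) (E(P) = 1/((P*(-1/548) + 18*(1/399)) + P) = 1/((-P/548 + 6/133) + P) = 1/((6/133 - P/548) + P) = 1/(6/133 + 547*P/548))
1906307/E(621) - 4684382/g(D(11), -1414) = 1906307/((72884/(3288 + 72751*621))) - 4684382/374 = 1906307/((72884/(3288 + 45178371))) - 4684382*1/374 = 1906307/((72884/45181659)) - 2342191/187 = 1906307/((72884*(1/45181659))) - 2342191/187 = 1906307/(72884/45181659) - 2342191/187 = 1906307*(45181659/72884) - 2342191/187 = 86130112823313/72884 - 2342191/187 = 16106160389710687/13629308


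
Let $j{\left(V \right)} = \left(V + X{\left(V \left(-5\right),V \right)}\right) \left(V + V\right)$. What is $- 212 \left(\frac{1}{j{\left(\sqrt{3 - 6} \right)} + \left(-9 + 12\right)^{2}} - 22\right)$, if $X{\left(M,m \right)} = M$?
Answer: $\frac{153700}{33} \approx 4657.6$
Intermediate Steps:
$j{\left(V \right)} = - 8 V^{2}$ ($j{\left(V \right)} = \left(V + V \left(-5\right)\right) \left(V + V\right) = \left(V - 5 V\right) 2 V = - 4 V 2 V = - 8 V^{2}$)
$- 212 \left(\frac{1}{j{\left(\sqrt{3 - 6} \right)} + \left(-9 + 12\right)^{2}} - 22\right) = - 212 \left(\frac{1}{- 8 \left(\sqrt{3 - 6}\right)^{2} + \left(-9 + 12\right)^{2}} - 22\right) = - 212 \left(\frac{1}{- 8 \left(\sqrt{-3}\right)^{2} + 3^{2}} - 22\right) = - 212 \left(\frac{1}{- 8 \left(i \sqrt{3}\right)^{2} + 9} - 22\right) = - 212 \left(\frac{1}{\left(-8\right) \left(-3\right) + 9} - 22\right) = - 212 \left(\frac{1}{24 + 9} - 22\right) = - 212 \left(\frac{1}{33} - 22\right) = \left(-212\right) \left(- \frac{725}{33}\right) = \frac{153700}{33}$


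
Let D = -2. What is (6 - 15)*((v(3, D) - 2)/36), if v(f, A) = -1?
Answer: 3/4 ≈ 0.75000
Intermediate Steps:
(6 - 15)*((v(3, D) - 2)/36) = (6 - 15)*((-1 - 2)/36) = -(-27)/36 = -9*(-1/12) = 3/4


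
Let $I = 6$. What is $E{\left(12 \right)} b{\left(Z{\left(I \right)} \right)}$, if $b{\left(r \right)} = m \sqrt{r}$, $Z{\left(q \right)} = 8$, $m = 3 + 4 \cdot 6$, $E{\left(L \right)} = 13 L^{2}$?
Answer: $101088 \sqrt{2} \approx 1.4296 \cdot 10^{5}$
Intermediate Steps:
$m = 27$ ($m = 3 + 24 = 27$)
$b{\left(r \right)} = 27 \sqrt{r}$
$E{\left(12 \right)} b{\left(Z{\left(I \right)} \right)} = 13 \cdot 12^{2} \cdot 27 \sqrt{8} = 13 \cdot 144 \cdot 27 \cdot 2 \sqrt{2} = 1872 \cdot 54 \sqrt{2} = 101088 \sqrt{2}$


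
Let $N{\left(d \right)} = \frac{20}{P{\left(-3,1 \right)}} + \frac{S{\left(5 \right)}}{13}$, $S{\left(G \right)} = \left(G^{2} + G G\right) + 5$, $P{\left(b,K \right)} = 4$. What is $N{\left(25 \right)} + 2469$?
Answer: $\frac{32217}{13} \approx 2478.2$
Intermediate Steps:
$S{\left(G \right)} = 5 + 2 G^{2}$ ($S{\left(G \right)} = \left(G^{2} + G^{2}\right) + 5 = 2 G^{2} + 5 = 5 + 2 G^{2}$)
$N{\left(d \right)} = \frac{120}{13}$ ($N{\left(d \right)} = \frac{20}{4} + \frac{5 + 2 \cdot 5^{2}}{13} = 20 \cdot \frac{1}{4} + \left(5 + 2 \cdot 25\right) \frac{1}{13} = 5 + \left(5 + 50\right) \frac{1}{13} = 5 + 55 \cdot \frac{1}{13} = 5 + \frac{55}{13} = \frac{120}{13}$)
$N{\left(25 \right)} + 2469 = \frac{120}{13} + 2469 = \frac{32217}{13}$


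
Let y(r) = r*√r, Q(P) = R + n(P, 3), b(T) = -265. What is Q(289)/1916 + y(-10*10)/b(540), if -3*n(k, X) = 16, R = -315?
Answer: -961/5748 + 200*I/53 ≈ -0.16719 + 3.7736*I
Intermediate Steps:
n(k, X) = -16/3 (n(k, X) = -⅓*16 = -16/3)
Q(P) = -961/3 (Q(P) = -315 - 16/3 = -961/3)
y(r) = r^(3/2)
Q(289)/1916 + y(-10*10)/b(540) = -961/3/1916 + (-10*10)^(3/2)/(-265) = -961/3*1/1916 + (-100)^(3/2)*(-1/265) = -961/5748 - 1000*I*(-1/265) = -961/5748 + 200*I/53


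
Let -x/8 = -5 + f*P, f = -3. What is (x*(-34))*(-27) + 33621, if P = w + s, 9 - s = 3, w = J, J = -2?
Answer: 158469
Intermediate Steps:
w = -2
s = 6 (s = 9 - 1*3 = 9 - 3 = 6)
P = 4 (P = -2 + 6 = 4)
x = 136 (x = -8*(-5 - 3*4) = -8*(-5 - 12) = -8*(-17) = 136)
(x*(-34))*(-27) + 33621 = (136*(-34))*(-27) + 33621 = -4624*(-27) + 33621 = 124848 + 33621 = 158469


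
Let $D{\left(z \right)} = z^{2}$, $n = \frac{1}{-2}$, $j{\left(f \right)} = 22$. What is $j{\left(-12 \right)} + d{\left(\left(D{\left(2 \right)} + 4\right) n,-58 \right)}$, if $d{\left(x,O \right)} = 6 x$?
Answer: $-2$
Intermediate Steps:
$n = - \frac{1}{2} \approx -0.5$
$j{\left(-12 \right)} + d{\left(\left(D{\left(2 \right)} + 4\right) n,-58 \right)} = 22 + 6 \left(2^{2} + 4\right) \left(- \frac{1}{2}\right) = 22 + 6 \left(4 + 4\right) \left(- \frac{1}{2}\right) = 22 + 6 \cdot 8 \left(- \frac{1}{2}\right) = 22 + 6 \left(-4\right) = 22 - 24 = -2$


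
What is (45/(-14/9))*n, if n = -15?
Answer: 6075/14 ≈ 433.93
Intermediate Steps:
(45/(-14/9))*n = (45/(-14/9))*(-15) = -9/14*45*(-15) = -405/14*(-15) = 6075/14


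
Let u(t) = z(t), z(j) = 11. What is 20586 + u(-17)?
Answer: 20597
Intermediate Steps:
u(t) = 11
20586 + u(-17) = 20586 + 11 = 20597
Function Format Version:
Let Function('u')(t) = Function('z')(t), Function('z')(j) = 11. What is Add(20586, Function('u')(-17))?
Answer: 20597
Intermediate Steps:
Function('u')(t) = 11
Add(20586, Function('u')(-17)) = Add(20586, 11) = 20597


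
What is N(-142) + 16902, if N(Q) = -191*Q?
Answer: 44024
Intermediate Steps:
N(-142) + 16902 = -191*(-142) + 16902 = 27122 + 16902 = 44024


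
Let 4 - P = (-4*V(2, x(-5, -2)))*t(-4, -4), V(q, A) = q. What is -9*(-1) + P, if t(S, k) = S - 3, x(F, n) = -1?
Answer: -43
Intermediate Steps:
t(S, k) = -3 + S
P = -52 (P = 4 - (-4*2)*(-3 - 4) = 4 - (-8)*(-7) = 4 - 1*56 = 4 - 56 = -52)
-9*(-1) + P = -9*(-1) - 52 = 9 - 52 = -43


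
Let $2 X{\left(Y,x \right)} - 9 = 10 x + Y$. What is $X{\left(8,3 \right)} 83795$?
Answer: $\frac{3938365}{2} \approx 1.9692 \cdot 10^{6}$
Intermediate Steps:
$X{\left(Y,x \right)} = \frac{9}{2} + \frac{Y}{2} + 5 x$ ($X{\left(Y,x \right)} = \frac{9}{2} + \frac{10 x + Y}{2} = \frac{9}{2} + \frac{Y + 10 x}{2} = \frac{9}{2} + \left(\frac{Y}{2} + 5 x\right) = \frac{9}{2} + \frac{Y}{2} + 5 x$)
$X{\left(8,3 \right)} 83795 = \left(\frac{9}{2} + \frac{1}{2} \cdot 8 + 5 \cdot 3\right) 83795 = \left(\frac{9}{2} + 4 + 15\right) 83795 = \frac{47}{2} \cdot 83795 = \frac{3938365}{2}$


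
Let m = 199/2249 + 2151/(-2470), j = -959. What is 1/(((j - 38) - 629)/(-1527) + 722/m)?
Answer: -170165317/156854372734 ≈ -0.0010849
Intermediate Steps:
m = -334313/427310 (m = 199*(1/2249) + 2151*(-1/2470) = 199/2249 - 2151/2470 = -334313/427310 ≈ -0.78237)
1/(((j - 38) - 629)/(-1527) + 722/m) = 1/(((-959 - 38) - 629)/(-1527) + 722/(-334313/427310)) = 1/((-997 - 629)*(-1/1527) + 722*(-427310/334313)) = 1/(-1626*(-1/1527) - 308517820/334313) = 1/(542/509 - 308517820/334313) = 1/(-156854372734/170165317) = -170165317/156854372734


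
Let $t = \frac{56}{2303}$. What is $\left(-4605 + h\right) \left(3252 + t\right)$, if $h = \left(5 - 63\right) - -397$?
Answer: $- \frac{4564261656}{329} \approx -1.3873 \cdot 10^{7}$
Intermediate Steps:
$t = \frac{8}{329}$ ($t = 56 \cdot \frac{1}{2303} = \frac{8}{329} \approx 0.024316$)
$h = 339$ ($h = \left(5 - 63\right) + 397 = -58 + 397 = 339$)
$\left(-4605 + h\right) \left(3252 + t\right) = \left(-4605 + 339\right) \left(3252 + \frac{8}{329}\right) = \left(-4266\right) \frac{1069916}{329} = - \frac{4564261656}{329}$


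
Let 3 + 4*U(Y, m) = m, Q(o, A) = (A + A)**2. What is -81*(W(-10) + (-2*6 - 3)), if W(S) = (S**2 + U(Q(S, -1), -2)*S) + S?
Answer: -14175/2 ≈ -7087.5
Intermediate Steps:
Q(o, A) = 4*A**2 (Q(o, A) = (2*A)**2 = 4*A**2)
U(Y, m) = -3/4 + m/4
W(S) = S**2 - S/4 (W(S) = (S**2 + (-3/4 + (1/4)*(-2))*S) + S = (S**2 + (-3/4 - 1/2)*S) + S = (S**2 - 5*S/4) + S = S**2 - S/4)
-81*(W(-10) + (-2*6 - 3)) = -81*(-10*(-1/4 - 10) + (-2*6 - 3)) = -81*(-10*(-41/4) + (-12 - 3)) = -81*(205/2 - 15) = -81*175/2 = -14175/2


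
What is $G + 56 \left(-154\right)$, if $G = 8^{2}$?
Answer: $-8560$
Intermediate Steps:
$G = 64$
$G + 56 \left(-154\right) = 64 + 56 \left(-154\right) = 64 - 8624 = -8560$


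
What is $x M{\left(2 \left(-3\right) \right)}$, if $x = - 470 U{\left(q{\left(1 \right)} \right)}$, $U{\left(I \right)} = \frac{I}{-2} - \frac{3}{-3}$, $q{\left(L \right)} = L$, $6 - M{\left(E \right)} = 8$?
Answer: $470$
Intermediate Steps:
$M{\left(E \right)} = -2$ ($M{\left(E \right)} = 6 - 8 = -2$)
$U{\left(I \right)} = 1 - \frac{I}{2}$ ($U{\left(I \right)} = I \left(- \frac{1}{2}\right) - -1 = - \frac{I}{2} + 1 = 1 - \frac{I}{2}$)
$x = -235$ ($x = - 470 \left(1 - \frac{1}{2}\right) = \left(-470\right) \frac{1}{2} = -235$)
$x M{\left(2 \left(-3\right) \right)} = \left(-235\right) \left(-2\right) = 470$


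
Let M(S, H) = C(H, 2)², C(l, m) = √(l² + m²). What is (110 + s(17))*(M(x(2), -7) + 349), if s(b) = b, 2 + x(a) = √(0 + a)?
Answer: 51054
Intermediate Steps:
x(a) = -2 + √a (x(a) = -2 + √(0 + a) = -2 + √a)
M(S, H) = 4 + H² (M(S, H) = (√(H² + 2²))² = (√(H² + 4))² = (√(4 + H²))² = 4 + H²)
(110 + s(17))*(M(x(2), -7) + 349) = (110 + 17)*((4 + (-7)²) + 349) = 127*((4 + 49) + 349) = 127*(53 + 349) = 127*402 = 51054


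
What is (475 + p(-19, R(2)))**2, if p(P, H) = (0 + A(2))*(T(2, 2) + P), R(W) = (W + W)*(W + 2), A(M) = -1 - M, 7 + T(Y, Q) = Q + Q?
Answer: 292681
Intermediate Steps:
T(Y, Q) = -7 + 2*Q (T(Y, Q) = -7 + (Q + Q) = -7 + 2*Q)
R(W) = 2*W*(2 + W) (R(W) = (2*W)*(2 + W) = 2*W*(2 + W))
p(P, H) = 9 - 3*P (p(P, H) = (0 + (-1 - 1*2))*((-7 + 2*2) + P) = (0 + (-1 - 2))*((-7 + 4) + P) = (0 - 3)*(-3 + P) = -3*(-3 + P) = 9 - 3*P)
(475 + p(-19, R(2)))**2 = (475 + (9 - 3*(-19)))**2 = (475 + (9 + 57))**2 = (475 + 66)**2 = 541**2 = 292681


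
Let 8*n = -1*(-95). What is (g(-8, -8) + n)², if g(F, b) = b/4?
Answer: 6241/64 ≈ 97.516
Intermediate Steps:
g(F, b) = b/4 (g(F, b) = b*(¼) = b/4)
n = 95/8 (n = (-1*(-95))/8 = (⅛)*95 = 95/8 ≈ 11.875)
(g(-8, -8) + n)² = ((¼)*(-8) + 95/8)² = (-2 + 95/8)² = (79/8)² = 6241/64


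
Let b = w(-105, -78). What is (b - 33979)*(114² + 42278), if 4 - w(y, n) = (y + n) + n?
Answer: -1863507636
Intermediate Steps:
w(y, n) = 4 - y - 2*n (w(y, n) = 4 - ((y + n) + n) = 4 - ((n + y) + n) = 4 - (y + 2*n) = 4 + (-y - 2*n) = 4 - y - 2*n)
b = 265 (b = 4 - 1*(-105) - 2*(-78) = 4 + 105 + 156 = 265)
(b - 33979)*(114² + 42278) = (265 - 33979)*(114² + 42278) = -33714*(12996 + 42278) = -33714*55274 = -1863507636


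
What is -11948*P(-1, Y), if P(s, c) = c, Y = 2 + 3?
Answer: -59740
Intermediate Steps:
Y = 5
-11948*P(-1, Y) = -11948*5 = -59740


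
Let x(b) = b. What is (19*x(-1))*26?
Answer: -494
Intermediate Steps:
(19*x(-1))*26 = (19*(-1))*26 = -19*26 = -494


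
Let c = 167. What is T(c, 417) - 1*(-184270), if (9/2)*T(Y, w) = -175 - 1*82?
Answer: 1657916/9 ≈ 1.8421e+5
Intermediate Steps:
T(Y, w) = -514/9 (T(Y, w) = 2*(-175 - 1*82)/9 = 2*(-175 - 82)/9 = (2/9)*(-257) = -514/9)
T(c, 417) - 1*(-184270) = -514/9 - 1*(-184270) = -514/9 + 184270 = 1657916/9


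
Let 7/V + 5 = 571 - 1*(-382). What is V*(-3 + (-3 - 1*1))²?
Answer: 343/948 ≈ 0.36181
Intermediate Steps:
V = 7/948 (V = 7/(-5 + (571 - 1*(-382))) = 7/(-5 + (571 + 382)) = 7/(-5 + 953) = 7/948 ≈ 0.0073840)
V*(-3 + (-3 - 1*1))² = 7*(-3 + (-3 - 1*1))²/948 = 7*(-3 + (-3 - 1))²/948 = 7*(-3 - 4)²/948 = (7/948)*(-7)² = (7/948)*49 = 343/948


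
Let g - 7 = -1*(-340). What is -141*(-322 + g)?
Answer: -3525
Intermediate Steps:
g = 347 (g = 7 - 1*(-340) = 7 + 340 = 347)
-141*(-322 + g) = -141*(-322 + 347) = -141*25 = -3525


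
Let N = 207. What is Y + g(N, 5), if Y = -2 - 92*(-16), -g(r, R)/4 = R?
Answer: 1450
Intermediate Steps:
g(r, R) = -4*R
Y = 1470 (Y = -2 + 1472 = 1470)
Y + g(N, 5) = 1470 - 4*5 = 1470 - 20 = 1450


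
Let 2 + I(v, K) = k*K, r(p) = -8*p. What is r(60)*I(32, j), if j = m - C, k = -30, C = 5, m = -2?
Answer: -99840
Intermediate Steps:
j = -7 (j = -2 - 1*5 = -2 - 5 = -7)
I(v, K) = -2 - 30*K
r(60)*I(32, j) = (-8*60)*(-2 - 30*(-7)) = -480*(-2 + 210) = -480*208 = -99840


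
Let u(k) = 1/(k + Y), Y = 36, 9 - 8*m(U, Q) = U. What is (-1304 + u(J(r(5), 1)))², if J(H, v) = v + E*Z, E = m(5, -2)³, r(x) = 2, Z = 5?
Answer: 154053110016/90601 ≈ 1.7003e+6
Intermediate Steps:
m(U, Q) = 9/8 - U/8
E = ⅛ (E = (9/8 - ⅛*5)³ = (9/8 - 5/8)³ = (½)³ = ⅛ ≈ 0.12500)
J(H, v) = 5/8 + v (J(H, v) = v + (⅛)*5 = v + 5/8 = 5/8 + v)
u(k) = 1/(36 + k) (u(k) = 1/(k + 36) = 1/(36 + k))
(-1304 + u(J(r(5), 1)))² = (-1304 + 1/(36 + (5/8 + 1)))² = (-1304 + 1/(36 + 13/8))² = (-1304 + 1/(301/8))² = (-1304 + 8/301)² = (-392496/301)² = 154053110016/90601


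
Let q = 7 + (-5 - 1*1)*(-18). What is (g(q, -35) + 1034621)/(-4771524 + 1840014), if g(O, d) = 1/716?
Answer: -740788637/2098961160 ≈ -0.35293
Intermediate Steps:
q = 115 (q = 7 + (-5 - 1)*(-18) = 7 - 6*(-18) = 7 + 108 = 115)
g(O, d) = 1/716
(g(q, -35) + 1034621)/(-4771524 + 1840014) = (1/716 + 1034621)/(-4771524 + 1840014) = (740788637/716)/(-2931510) = (740788637/716)*(-1/2931510) = -740788637/2098961160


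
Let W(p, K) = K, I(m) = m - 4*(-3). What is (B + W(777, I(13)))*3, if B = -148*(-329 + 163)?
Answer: 73779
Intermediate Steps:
I(m) = 12 + m (I(m) = m + 12 = 12 + m)
B = 24568 (B = -148*(-166) = 24568)
(B + W(777, I(13)))*3 = (24568 + (12 + 13))*3 = (24568 + 25)*3 = 24593*3 = 73779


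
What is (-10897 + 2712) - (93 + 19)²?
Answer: -20729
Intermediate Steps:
(-10897 + 2712) - (93 + 19)² = -8185 - 1*112² = -8185 - 1*12544 = -8185 - 12544 = -20729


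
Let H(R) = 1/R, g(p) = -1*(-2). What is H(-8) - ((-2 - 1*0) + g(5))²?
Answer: -⅛ ≈ -0.12500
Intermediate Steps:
g(p) = 2
H(-8) - ((-2 - 1*0) + g(5))² = 1/(-8) - ((-2 - 1*0) + 2)² = -⅛ - ((-2 + 0) + 2)² = -⅛ - (-2 + 2)² = -⅛ - 1*0² = -⅛ - 1*0 = -⅛ + 0 = -⅛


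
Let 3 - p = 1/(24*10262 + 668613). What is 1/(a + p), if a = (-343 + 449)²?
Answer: 914901/10282572338 ≈ 8.8976e-5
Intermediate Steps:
p = 2744702/914901 (p = 3 - 1/(24*10262 + 668613) = 3 - 1/(246288 + 668613) = 3 - 1/914901 = 2744702/914901 ≈ 3.0000)
a = 11236 (a = 106² = 11236)
1/(a + p) = 1/(11236 + 2744702/914901) = 1/(10282572338/914901) = 914901/10282572338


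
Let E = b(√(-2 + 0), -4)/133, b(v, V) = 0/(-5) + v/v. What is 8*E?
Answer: 8/133 ≈ 0.060150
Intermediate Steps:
b(v, V) = 1 (b(v, V) = 0*(-⅕) + 1 = 0 + 1 = 1)
E = 1/133 ≈ 0.0075188
8*E = 8*(1/133) = 8/133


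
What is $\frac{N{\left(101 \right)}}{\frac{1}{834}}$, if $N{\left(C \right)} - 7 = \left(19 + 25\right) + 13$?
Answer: $53376$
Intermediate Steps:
$N{\left(C \right)} = 64$ ($N{\left(C \right)} = 7 + \left(\left(19 + 25\right) + 13\right) = 7 + \left(44 + 13\right) = 7 + 57 = 64$)
$\frac{N{\left(101 \right)}}{\frac{1}{834}} = \frac{64}{\frac{1}{834}} = 64 \frac{1}{\frac{1}{834}} = 64 \cdot 834 = 53376$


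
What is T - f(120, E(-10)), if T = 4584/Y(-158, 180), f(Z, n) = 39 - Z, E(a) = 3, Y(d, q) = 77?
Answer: 10821/77 ≈ 140.53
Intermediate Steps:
T = 4584/77 ≈ 59.532
T - f(120, E(-10)) = 4584/77 - (39 - 1*120) = 4584/77 - (39 - 120) = 4584/77 - 1*(-81) = 4584/77 + 81 = 10821/77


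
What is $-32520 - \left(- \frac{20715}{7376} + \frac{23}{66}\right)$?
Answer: $- \frac{7915029389}{243408} \approx -32518.0$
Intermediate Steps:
$-32520 - \left(- \frac{20715}{7376} + \frac{23}{66}\right) = -32520 - - \frac{598771}{243408} = -32520 + \left(- \frac{23}{66} + \frac{20715}{7376}\right) = -32520 + \frac{598771}{243408} = - \frac{7915029389}{243408}$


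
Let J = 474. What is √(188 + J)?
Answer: √662 ≈ 25.729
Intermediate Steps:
√(188 + J) = √(188 + 474) = √662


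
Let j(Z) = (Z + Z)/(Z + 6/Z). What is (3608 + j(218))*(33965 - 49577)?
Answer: -1339379146128/23765 ≈ -5.6359e+7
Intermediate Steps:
j(Z) = 2*Z/(Z + 6/Z) (j(Z) = (2*Z)/(Z + 6/Z) = 2*Z/(Z + 6/Z))
(3608 + j(218))*(33965 - 49577) = (3608 + 2*218²/(6 + 218²))*(33965 - 49577) = (3608 + 2*47524/(6 + 47524))*(-15612) = (3608 + 2*47524/47530)*(-15612) = (3608 + 2*47524*(1/47530))*(-15612) = (3608 + 47524/23765)*(-15612) = (85791644/23765)*(-15612) = -1339379146128/23765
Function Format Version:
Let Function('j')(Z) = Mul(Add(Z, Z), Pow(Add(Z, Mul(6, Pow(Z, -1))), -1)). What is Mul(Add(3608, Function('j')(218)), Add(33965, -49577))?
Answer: Rational(-1339379146128, 23765) ≈ -5.6359e+7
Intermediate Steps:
Function('j')(Z) = Mul(2, Z, Pow(Add(Z, Mul(6, Pow(Z, -1))), -1)) (Function('j')(Z) = Mul(Mul(2, Z), Pow(Add(Z, Mul(6, Pow(Z, -1))), -1)) = Mul(2, Z, Pow(Add(Z, Mul(6, Pow(Z, -1))), -1)))
Mul(Add(3608, Function('j')(218)), Add(33965, -49577)) = Mul(Add(3608, Mul(2, Pow(218, 2), Pow(Add(6, Pow(218, 2)), -1))), Add(33965, -49577)) = Mul(Add(3608, Mul(2, 47524, Pow(Add(6, 47524), -1))), -15612) = Mul(Add(3608, Mul(2, 47524, Pow(47530, -1))), -15612) = Mul(Add(3608, Mul(2, 47524, Rational(1, 47530))), -15612) = Mul(Add(3608, Rational(47524, 23765)), -15612) = Mul(Rational(85791644, 23765), -15612) = Rational(-1339379146128, 23765)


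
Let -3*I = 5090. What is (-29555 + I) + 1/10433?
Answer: -978145912/31299 ≈ -31252.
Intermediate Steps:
I = -5090/3 (I = -⅓*5090 = -5090/3 ≈ -1696.7)
(-29555 + I) + 1/10433 = (-29555 - 5090/3) + 1/10433 = -93755/3 + 1/10433 = -978145912/31299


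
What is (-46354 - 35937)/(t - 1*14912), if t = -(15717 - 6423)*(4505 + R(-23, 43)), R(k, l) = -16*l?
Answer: 82291/35490110 ≈ 0.0023187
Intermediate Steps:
t = -35475198 (t = -(15717 - 6423)*(4505 - 16*43) = -9294*(4505 - 688) = -9294*3817 = -1*35475198 = -35475198)
(-46354 - 35937)/(t - 1*14912) = (-46354 - 35937)/(-35475198 - 1*14912) = -82291/(-35475198 - 14912) = -82291/(-35490110) = -82291*(-1/35490110) = 82291/35490110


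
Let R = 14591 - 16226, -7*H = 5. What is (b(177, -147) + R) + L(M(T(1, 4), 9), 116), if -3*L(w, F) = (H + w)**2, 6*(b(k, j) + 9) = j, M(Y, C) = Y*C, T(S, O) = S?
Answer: -497267/294 ≈ -1691.4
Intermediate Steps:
H = -5/7 (H = -1/7*5 = -5/7 ≈ -0.71429)
M(Y, C) = C*Y
b(k, j) = -9 + j/6
L(w, F) = -(-5/7 + w)**2/3
R = -1635
(b(177, -147) + R) + L(M(T(1, 4), 9), 116) = ((-9 + (1/6)*(-147)) - 1635) - (-5 + 7*(9*1))**2/147 = ((-9 - 49/2) - 1635) - (-5 + 7*9)**2/147 = (-67/2 - 1635) - (-5 + 63)**2/147 = -3337/2 - 1/147*58**2 = -3337/2 - 1/147*3364 = -3337/2 - 3364/147 = -497267/294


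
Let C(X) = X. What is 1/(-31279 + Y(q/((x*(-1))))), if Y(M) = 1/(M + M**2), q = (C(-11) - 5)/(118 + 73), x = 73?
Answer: -223344/6791569727 ≈ -3.2885e-5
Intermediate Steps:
q = -16/191 (q = (-11 - 5)/(118 + 73) = -16/191 ≈ -0.083770)
1/(-31279 + Y(q/((x*(-1))))) = 1/(-31279 + 1/(((-16/(191*(73*(-1)))))*(1 - 16/(191*(73*(-1)))))) = 1/(-31279 + 1/(((-16/191/(-73)))*(1 - 16/191/(-73)))) = 1/(-31279 + 1/(((-16/191*(-1/73)))*(1 - 16/191*(-1/73)))) = 1/(-31279 + 1/((16/13943)*(1 + 16/13943))) = 1/(-31279 + 13943/(16*(13959/13943))) = 1/(-31279 + (13943/16)*(13943/13959)) = 1/(-31279 + 194407249/223344) = 1/(-6791569727/223344) = -223344/6791569727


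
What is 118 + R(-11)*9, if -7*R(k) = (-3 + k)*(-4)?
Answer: 46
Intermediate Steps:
R(k) = -12/7 + 4*k/7 (R(k) = -(-3 + k)*(-4)/7 = -(12 - 4*k)/7 = -12/7 + 4*k/7)
118 + R(-11)*9 = 118 + (-12/7 + (4/7)*(-11))*9 = 118 + (-12/7 - 44/7)*9 = 118 - 8*9 = 118 - 72 = 46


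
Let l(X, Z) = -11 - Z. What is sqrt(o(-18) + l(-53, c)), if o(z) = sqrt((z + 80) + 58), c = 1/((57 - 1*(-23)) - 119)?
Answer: sqrt(-16692 + 3042*sqrt(30))/39 ≈ 0.1411*I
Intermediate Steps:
c = -1/39 (c = 1/((57 + 23) - 119) = 1/(80 - 119) = 1/(-39) = -1/39 ≈ -0.025641)
o(z) = sqrt(138 + z) (o(z) = sqrt((80 + z) + 58) = sqrt(138 + z))
sqrt(o(-18) + l(-53, c)) = sqrt(sqrt(138 - 18) + (-11 - 1*(-1/39))) = sqrt(sqrt(120) + (-11 + 1/39)) = sqrt(2*sqrt(30) - 428/39) = sqrt(-428/39 + 2*sqrt(30))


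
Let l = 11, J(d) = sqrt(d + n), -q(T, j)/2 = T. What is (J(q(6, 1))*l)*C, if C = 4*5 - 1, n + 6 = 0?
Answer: 627*I*sqrt(2) ≈ 886.71*I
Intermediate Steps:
n = -6 (n = -6 + 0 = -6)
q(T, j) = -2*T
J(d) = sqrt(-6 + d) (J(d) = sqrt(d - 6) = sqrt(-6 + d))
C = 19 (C = 20 - 1 = 19)
(J(q(6, 1))*l)*C = (sqrt(-6 - 2*6)*11)*19 = (sqrt(-6 - 12)*11)*19 = (sqrt(-18)*11)*19 = ((3*I*sqrt(2))*11)*19 = (33*I*sqrt(2))*19 = 627*I*sqrt(2)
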